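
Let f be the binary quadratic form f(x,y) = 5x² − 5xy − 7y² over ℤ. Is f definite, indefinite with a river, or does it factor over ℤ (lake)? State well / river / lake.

D = b²−4ac = (-5)² − 4·5·(-7) = 165
D > 0 non-square ⇒ indefinite ⇒ periodic river

river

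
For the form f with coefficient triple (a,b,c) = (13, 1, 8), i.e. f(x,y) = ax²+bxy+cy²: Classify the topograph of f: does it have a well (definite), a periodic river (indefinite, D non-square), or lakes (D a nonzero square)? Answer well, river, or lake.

D = b²−4ac = 1² − 4·13·8 = -415
D < 0 ⇒ definite ⇒ every region one sign ⇒ single well

well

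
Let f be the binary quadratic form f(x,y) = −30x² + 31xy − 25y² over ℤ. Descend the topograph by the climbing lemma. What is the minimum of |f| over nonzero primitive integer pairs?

translate: b→29 (≡-31 mod 60), so (30,-31,25)→(30,29,24)
flip: (30,29,24)→(24,-29,30)
translate: b→19 (≡-29 mod 48), so (24,-29,30)→(24,19,25)
reduced (well bottom): (24,19,25) with a≤c, −a<b≤a
well minimum |f| = |-24| = 24 (negative-definite)

24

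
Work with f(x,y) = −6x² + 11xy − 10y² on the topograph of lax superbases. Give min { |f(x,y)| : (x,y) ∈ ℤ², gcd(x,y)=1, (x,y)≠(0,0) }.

translate: b→1 (≡-11 mod 12), so (6,-11,10)→(6,1,5)
flip: (6,1,5)→(5,-1,6)
reduced (well bottom): (5,-1,6) with a≤c, −a<b≤a
well minimum |f| = |-5| = 5 (negative-definite)

5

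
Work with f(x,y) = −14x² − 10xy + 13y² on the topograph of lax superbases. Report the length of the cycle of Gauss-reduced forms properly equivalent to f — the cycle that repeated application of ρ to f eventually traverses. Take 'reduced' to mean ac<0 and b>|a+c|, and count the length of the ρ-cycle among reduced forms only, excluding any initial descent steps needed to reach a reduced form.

D = 828, ⌊√D⌋ = 28
descent: ρ → (13,10,-14)  [lands on river]
river: ρ → (-14,18,9)
river: ρ → (9,18,-14)
river: ρ → (-14,10,13)
river: ρ → (13,16,-11)
river: ρ → (-11,28,1)
river: ρ → (1,28,-11)
river: ρ → (-11,16,13)
ρ-cycle length = 8 (tail of 1 descent step not counted)

8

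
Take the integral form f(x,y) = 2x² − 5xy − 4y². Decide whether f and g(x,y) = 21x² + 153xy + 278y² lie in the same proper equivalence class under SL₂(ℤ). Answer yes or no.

D₁ = 57, D₂ = 57
river cycle of f (length 6): (-4, 5, 2), (2, 7, -1), (-1, 7, 2), (2, 5, -4), (-4, 3, 3), (3, 3, -4)
river cycle of g (length 6): (2, 7, -1), (-1, 7, 2), (2, 5, -4), (-4, 3, 3), (3, 3, -4), (-4, 5, 2)
cycles coincide ⇒ equivalent

yes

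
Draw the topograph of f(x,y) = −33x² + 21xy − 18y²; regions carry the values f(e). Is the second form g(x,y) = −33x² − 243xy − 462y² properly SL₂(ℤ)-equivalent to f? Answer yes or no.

D₁ = -1935, D₂ = -1935
f is negative-definite; reduce −f:
−f: flip: (33,-21,18)→(18,21,33)
−f: translate: b→-15 (≡21 mod 36), so (18,21,33)→(18,-15,30)
−f: reduced (well bottom): (18,-15,30) with a≤c, −a<b≤a
flip sign back: reduced form of f is (-18,15,-30)
g is negative-definite; reduce −g:
−g: translate: b→-21 (≡243 mod 66), so (33,243,462)→(33,-21,18)
−g: flip: (33,-21,18)→(18,21,33)
−g: translate: b→-15 (≡21 mod 36), so (18,21,33)→(18,-15,30)
−g: reduced (well bottom): (18,-15,30) with a≤c, −a<b≤a
flip sign back: reduced form of g is (-18,15,-30)
reduced forms (-18, 15, -30) vs (-18, 15, -30) ⇒ equivalent

yes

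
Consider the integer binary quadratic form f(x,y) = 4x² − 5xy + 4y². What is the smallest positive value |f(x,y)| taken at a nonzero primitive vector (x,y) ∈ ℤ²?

translate: b→3 (≡-5 mod 8), so (4,-5,4)→(4,3,3)
flip: (4,3,3)→(3,-3,4)
translate: b→3 (≡-3 mod 6), so (3,-3,4)→(3,3,4)
reduced (well bottom): (3,3,4) with a≤c, −a<b≤a
well minimum = a = 3

3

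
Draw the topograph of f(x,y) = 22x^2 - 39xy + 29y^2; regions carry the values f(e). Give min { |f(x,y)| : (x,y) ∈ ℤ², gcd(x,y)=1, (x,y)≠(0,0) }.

translate: b→5 (≡-39 mod 44), so (22,-39,29)→(22,5,12)
flip: (22,5,12)→(12,-5,22)
reduced (well bottom): (12,-5,22) with a≤c, −a<b≤a
well minimum = a = 12

12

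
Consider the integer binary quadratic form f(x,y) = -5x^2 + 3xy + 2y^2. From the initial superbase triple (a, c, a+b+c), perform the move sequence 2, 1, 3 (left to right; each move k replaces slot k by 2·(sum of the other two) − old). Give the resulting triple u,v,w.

start (-5,2,0) = (f(1,0),f(0,1),f(1,1))
replace slot 2: 2·((-5)+0) − 2 = -12 → (-5,-12,0)
replace slot 1: 2·((-12)+0) − (-5) = -19 → (-19,-12,0)
replace slot 3: 2·((-19)+(-12)) − 0 = -62 → (-19,-12,-62)

-19,-12,-62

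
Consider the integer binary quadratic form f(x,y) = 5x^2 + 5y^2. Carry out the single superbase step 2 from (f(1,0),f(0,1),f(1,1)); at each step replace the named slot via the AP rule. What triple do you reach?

start (5,5,10) = (f(1,0),f(0,1),f(1,1))
replace slot 2: 2·(5+10) − 5 = 25 → (5,25,10)

5,25,10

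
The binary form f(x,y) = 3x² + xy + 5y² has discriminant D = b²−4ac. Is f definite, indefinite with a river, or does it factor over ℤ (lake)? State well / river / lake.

D = b²−4ac = 1² − 4·3·5 = -59
D < 0 ⇒ definite ⇒ every region one sign ⇒ single well

well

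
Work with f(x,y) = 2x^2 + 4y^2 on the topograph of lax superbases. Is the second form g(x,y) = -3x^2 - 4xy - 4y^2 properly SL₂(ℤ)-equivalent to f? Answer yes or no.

D₁ = -32, D₂ = -32
f: reduced (well bottom): (2,0,4) with a≤c, −a<b≤a
g is negative-definite; reduce −g:
−g: translate: b→-2 (≡4 mod 6), so (3,4,4)→(3,-2,3)
−g: flip: (3,-2,3)→(3,2,3)
−g: reduced (well bottom): (3,2,3) with a≤c, −a<b≤a
flip sign back: reduced form of g is (-3,-2,-3)
reduced forms (2, 0, 4) vs (-3, -2, -3) ⇒ inequivalent

no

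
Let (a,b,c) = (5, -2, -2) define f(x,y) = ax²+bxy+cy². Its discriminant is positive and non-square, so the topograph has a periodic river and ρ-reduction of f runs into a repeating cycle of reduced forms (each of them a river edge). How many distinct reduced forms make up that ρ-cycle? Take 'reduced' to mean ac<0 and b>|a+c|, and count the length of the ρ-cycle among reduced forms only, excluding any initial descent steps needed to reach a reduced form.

D = 44, ⌊√D⌋ = 6
descent: ρ → (-2,6,1)  [lands on river]
river: ρ → (1,6,-2)
ρ-cycle length = 2 (tail of 1 descent step not counted)

2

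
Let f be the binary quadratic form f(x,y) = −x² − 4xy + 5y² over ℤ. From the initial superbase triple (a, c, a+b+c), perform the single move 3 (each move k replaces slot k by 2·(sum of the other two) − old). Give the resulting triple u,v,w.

start (-1,5,0) = (f(1,0),f(0,1),f(1,1))
replace slot 3: 2·((-1)+5) − 0 = 8 → (-1,5,8)

-1,5,8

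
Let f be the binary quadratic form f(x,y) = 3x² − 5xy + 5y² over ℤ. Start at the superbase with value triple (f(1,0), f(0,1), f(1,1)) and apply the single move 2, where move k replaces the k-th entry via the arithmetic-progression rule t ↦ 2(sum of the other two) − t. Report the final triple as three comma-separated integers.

start (3,5,3) = (f(1,0),f(0,1),f(1,1))
replace slot 2: 2·(3+3) − 5 = 7 → (3,7,3)

3,7,3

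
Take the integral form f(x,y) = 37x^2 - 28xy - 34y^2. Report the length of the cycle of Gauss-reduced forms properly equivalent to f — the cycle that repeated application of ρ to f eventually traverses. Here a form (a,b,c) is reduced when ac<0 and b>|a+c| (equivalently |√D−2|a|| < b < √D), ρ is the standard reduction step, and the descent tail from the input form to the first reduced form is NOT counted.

D = 5816, ⌊√D⌋ = 76
descent: ρ → (-34,28,37)  [lands on river]
river: ρ → (37,46,-25)
river: ρ → (-25,54,29)
river: ρ → (29,62,-17)
river: ρ → (-17,74,5)
river: ρ → (5,76,-2)
river: ρ → (-2,76,5)
river: ρ → (5,74,-17)
river: ρ → (-17,62,29)
river: ρ → (29,54,-25)
river: ρ → (-25,46,37)
river: ρ → (37,28,-34)
river: ρ → (-34,40,31)
river: ρ → (31,22,-43)
river: ρ → (-43,64,10)
river: ρ → (10,76,-1)
river: ρ → (-1,76,10)
river: ρ → (10,64,-43)
river: ρ → (-43,22,31)
river: ρ → (31,40,-34)
ρ-cycle length = 20 (tail of 1 descent step not counted)

20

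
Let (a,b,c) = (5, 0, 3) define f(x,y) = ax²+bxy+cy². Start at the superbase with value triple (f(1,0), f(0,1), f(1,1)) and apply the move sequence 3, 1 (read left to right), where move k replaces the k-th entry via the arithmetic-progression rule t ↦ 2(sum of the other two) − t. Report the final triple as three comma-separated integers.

start (5,3,8) = (f(1,0),f(0,1),f(1,1))
replace slot 3: 2·(5+3) − 8 = 8 → (5,3,8)
replace slot 1: 2·(3+8) − 5 = 17 → (17,3,8)

17,3,8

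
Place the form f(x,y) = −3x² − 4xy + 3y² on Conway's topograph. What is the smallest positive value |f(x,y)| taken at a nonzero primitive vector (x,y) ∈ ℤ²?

descent: ρ → (3,4,-3)  [lands on river]
river: ρ → (-3,2,4)
river: ρ → (4,6,-1)
river: ρ → (-1,6,4)
river: ρ → (4,2,-3)
river: ρ → (-3,4,3)
river: ρ → (3,2,-4)
river: ρ → (-4,6,1)
river: ρ → (1,6,-4)
river: ρ → (-4,2,3)
closes: descent 1, river 10
min |a| on river = 1

1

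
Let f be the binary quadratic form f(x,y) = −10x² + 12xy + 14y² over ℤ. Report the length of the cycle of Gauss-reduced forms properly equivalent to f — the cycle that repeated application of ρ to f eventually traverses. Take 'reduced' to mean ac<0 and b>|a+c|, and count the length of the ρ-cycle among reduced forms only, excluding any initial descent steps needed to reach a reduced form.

D = 704, ⌊√D⌋ = 26
river: ρ → (14,16,-8)
river: ρ → (-8,16,14)
river: ρ → (14,12,-10)
river: ρ → (-10,8,16)
river: ρ → (16,24,-2)
river: ρ → (-2,24,16)
river: ρ → (16,8,-10)
river: ρ → (-10,12,14)
ρ-cycle length = 8 (tail of 0 descent steps not counted)

8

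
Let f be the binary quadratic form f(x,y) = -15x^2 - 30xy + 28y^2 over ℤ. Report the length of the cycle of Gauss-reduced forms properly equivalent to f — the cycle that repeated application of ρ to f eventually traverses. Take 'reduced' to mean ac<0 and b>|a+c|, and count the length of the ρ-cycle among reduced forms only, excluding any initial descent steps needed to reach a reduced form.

D = 2580, ⌊√D⌋ = 50
descent: ρ → (28,30,-15)  [lands on river]
river: ρ → (-15,30,28)
river: ρ → (28,26,-17)
river: ρ → (-17,42,12)
river: ρ → (12,30,-35)
river: ρ → (-35,40,7)
river: ρ → (7,44,-23)
river: ρ → (-23,48,3)
river: ρ → (3,48,-23)
river: ρ → (-23,44,7)
river: ρ → (7,40,-35)
river: ρ → (-35,30,12)
river: ρ → (12,42,-17)
river: ρ → (-17,26,28)
ρ-cycle length = 14 (tail of 1 descent step not counted)

14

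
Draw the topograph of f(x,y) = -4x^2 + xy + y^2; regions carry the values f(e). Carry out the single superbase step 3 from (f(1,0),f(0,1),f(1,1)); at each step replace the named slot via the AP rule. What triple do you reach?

start (-4,1,-2) = (f(1,0),f(0,1),f(1,1))
replace slot 3: 2·((-4)+1) − (-2) = -4 → (-4,1,-4)

-4,1,-4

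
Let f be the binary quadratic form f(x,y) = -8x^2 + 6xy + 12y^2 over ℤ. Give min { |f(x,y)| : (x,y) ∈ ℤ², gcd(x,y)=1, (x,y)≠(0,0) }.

river: ρ → (12,18,-2)
river: ρ → (-2,18,12)
river: ρ → (12,6,-8)
river: ρ → (-8,10,10)
river: ρ → (10,10,-8)
river: ρ → (-8,6,12)
closes: descent 0, river 6
min |a| on river = 2

2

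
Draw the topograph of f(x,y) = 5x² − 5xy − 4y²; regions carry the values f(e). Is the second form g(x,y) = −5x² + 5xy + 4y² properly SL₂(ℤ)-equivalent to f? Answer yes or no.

D₁ = 105, D₂ = 105
river cycle of f (length 6): (-4, 5, 5), (5, 5, -4), (-4, 3, 6), (6, 9, -1), (-1, 9, 6), (6, 3, -4)
river cycle of g (length 6): (4, 3, -6), (-6, 9, 1), (1, 9, -6), (-6, 3, 4), (4, 5, -5), (-5, 5, 4)
cycles differ ⇒ inequivalent

no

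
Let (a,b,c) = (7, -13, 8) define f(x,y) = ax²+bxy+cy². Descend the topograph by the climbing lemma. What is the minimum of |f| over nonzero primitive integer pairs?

translate: b→1 (≡-13 mod 14), so (7,-13,8)→(7,1,2)
flip: (7,1,2)→(2,-1,7)
reduced (well bottom): (2,-1,7) with a≤c, −a<b≤a
well minimum = a = 2

2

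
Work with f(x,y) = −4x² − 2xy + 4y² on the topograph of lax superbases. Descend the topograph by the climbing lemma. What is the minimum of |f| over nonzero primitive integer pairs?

descent: ρ → (4,2,-4)  [lands on river]
river: ρ → (-4,6,2)
river: ρ → (2,6,-4)
river: ρ → (-4,2,4)
river: ρ → (4,6,-2)
river: ρ → (-2,6,4)
closes: descent 1, river 6
min |a| on river = 2

2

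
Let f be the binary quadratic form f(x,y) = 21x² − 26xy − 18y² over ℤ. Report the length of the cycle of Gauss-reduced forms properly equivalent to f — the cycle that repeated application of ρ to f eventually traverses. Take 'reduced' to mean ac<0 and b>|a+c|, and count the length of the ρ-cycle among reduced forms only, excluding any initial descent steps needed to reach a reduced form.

D = 2188, ⌊√D⌋ = 46
descent: ρ → (-18,26,21)  [lands on river]
river: ρ → (21,16,-23)
river: ρ → (-23,30,14)
river: ρ → (14,26,-27)
river: ρ → (-27,28,13)
river: ρ → (13,24,-31)
river: ρ → (-31,38,6)
river: ρ → (6,46,-3)
river: ρ → (-3,44,21)
river: ρ → (21,40,-7)
river: ρ → (-7,44,9)
river: ρ → (9,46,-2)
river: ρ → (-2,46,9)
river: ρ → (9,44,-7)
river: ρ → (-7,40,21)
river: ρ → (21,44,-3)
river: ρ → (-3,46,6)
river: ρ → (6,38,-31)
river: ρ → (-31,24,13)
river: ρ → (13,28,-27)
river: ρ → (-27,26,14)
river: ρ → (14,30,-23)
river: ρ → (-23,16,21)
river: ρ → (21,26,-18)
river: ρ → (-18,46,1)
river: ρ → (1,46,-18)
ρ-cycle length = 26 (tail of 1 descent step not counted)

26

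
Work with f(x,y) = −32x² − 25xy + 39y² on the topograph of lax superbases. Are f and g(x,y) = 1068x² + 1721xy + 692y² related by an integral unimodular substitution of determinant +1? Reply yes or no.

D₁ = 5617, D₂ = 5617
river cycle of f (length 54): (39, 25, -32), (-32, 39, 32), (32, 25, -39), (-39, 53, 18), (18, 55, -36), (-36, 17, 37), (37, 57, -16), (-16, 71, 9), (9, 73, -8), (-8, 71, 18), … (44 more)
river cycle of g (length 54): (39, 25, -32), (-32, 39, 32), (32, 25, -39), (-39, 53, 18), (18, 55, -36), (-36, 17, 37), (37, 57, -16), (-16, 71, 9), (9, 73, -8), (-8, 71, 18), … (44 more)
cycles coincide ⇒ equivalent

yes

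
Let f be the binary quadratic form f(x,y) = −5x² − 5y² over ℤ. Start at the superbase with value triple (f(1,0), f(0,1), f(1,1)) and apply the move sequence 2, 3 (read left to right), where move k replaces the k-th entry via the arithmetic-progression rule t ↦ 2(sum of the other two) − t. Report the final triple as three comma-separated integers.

start (-5,-5,-10) = (f(1,0),f(0,1),f(1,1))
replace slot 2: 2·((-5)+(-10)) − (-5) = -25 → (-5,-25,-10)
replace slot 3: 2·((-5)+(-25)) − (-10) = -50 → (-5,-25,-50)

-5,-25,-50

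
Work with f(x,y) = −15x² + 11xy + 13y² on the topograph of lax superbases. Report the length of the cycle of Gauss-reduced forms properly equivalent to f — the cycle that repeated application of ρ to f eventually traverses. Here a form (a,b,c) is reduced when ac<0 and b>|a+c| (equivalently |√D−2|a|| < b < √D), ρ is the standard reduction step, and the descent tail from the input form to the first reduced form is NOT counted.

D = 901, ⌊√D⌋ = 30
river: ρ → (13,15,-13)
river: ρ → (-13,11,15)
river: ρ → (15,19,-9)
river: ρ → (-9,17,17)
river: ρ → (17,17,-9)
river: ρ → (-9,19,15)
river: ρ → (15,11,-13)
river: ρ → (-13,15,13)
river: ρ → (13,11,-15)
river: ρ → (-15,19,9)
river: ρ → (9,17,-17)
river: ρ → (-17,17,9)
river: ρ → (9,19,-15)
river: ρ → (-15,11,13)
ρ-cycle length = 14 (tail of 0 descent steps not counted)

14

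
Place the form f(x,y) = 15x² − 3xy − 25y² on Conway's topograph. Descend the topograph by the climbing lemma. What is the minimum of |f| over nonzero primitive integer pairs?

descent: ρ → (-25,3,15)
descent: ρ → (15,27,-13)  [lands on river]
river: ρ → (-13,25,17)
river: ρ → (17,9,-21)
river: ρ → (-21,33,5)
river: ρ → (5,37,-7)
river: ρ → (-7,33,15)
closes: descent 2, river 6
min |a| on river = 5

5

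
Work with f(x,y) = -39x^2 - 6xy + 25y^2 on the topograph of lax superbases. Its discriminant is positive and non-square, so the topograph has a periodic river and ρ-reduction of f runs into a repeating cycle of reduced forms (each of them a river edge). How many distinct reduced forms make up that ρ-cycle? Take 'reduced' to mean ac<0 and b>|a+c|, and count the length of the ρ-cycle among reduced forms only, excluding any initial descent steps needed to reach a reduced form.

D = 3936, ⌊√D⌋ = 62
descent: ρ → (25,56,-8)  [lands on river]
river: ρ → (-8,56,25)
river: ρ → (25,44,-20)
river: ρ → (-20,36,33)
river: ρ → (33,30,-23)
river: ρ → (-23,62,1)
river: ρ → (1,62,-23)
river: ρ → (-23,30,33)
river: ρ → (33,36,-20)
river: ρ → (-20,44,25)
ρ-cycle length = 10 (tail of 1 descent step not counted)

10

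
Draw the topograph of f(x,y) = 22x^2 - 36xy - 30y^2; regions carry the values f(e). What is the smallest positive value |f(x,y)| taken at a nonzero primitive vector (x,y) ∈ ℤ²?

descent: ρ → (-30,36,22)  [lands on river]
river: ρ → (22,52,-14)
river: ρ → (-14,60,6)
river: ρ → (6,60,-14)
river: ρ → (-14,52,22)
river: ρ → (22,36,-30)
river: ρ → (-30,24,28)
river: ρ → (28,32,-26)
river: ρ → (-26,20,34)
river: ρ → (34,48,-12)
river: ρ → (-12,48,34)
river: ρ → (34,20,-26)
river: ρ → (-26,32,28)
river: ρ → (28,24,-30)
closes: descent 1, river 14
min |a| on river = 6

6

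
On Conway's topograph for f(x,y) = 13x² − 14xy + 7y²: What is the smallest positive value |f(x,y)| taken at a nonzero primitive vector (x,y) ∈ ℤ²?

translate: b→12 (≡-14 mod 26), so (13,-14,7)→(13,12,6)
flip: (13,12,6)→(6,-12,13)
translate: b→0 (≡-12 mod 12), so (6,-12,13)→(6,0,7)
reduced (well bottom): (6,0,7) with a≤c, −a<b≤a
well minimum = a = 6

6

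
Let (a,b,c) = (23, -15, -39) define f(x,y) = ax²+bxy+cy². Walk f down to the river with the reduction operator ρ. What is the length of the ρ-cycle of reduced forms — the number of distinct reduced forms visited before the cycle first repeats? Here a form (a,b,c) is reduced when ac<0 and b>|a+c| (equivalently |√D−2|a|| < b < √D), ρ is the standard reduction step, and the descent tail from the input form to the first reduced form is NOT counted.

D = 3813, ⌊√D⌋ = 61
descent: ρ → (-39,15,23)
descent: ρ → (23,31,-31)  [lands on river]
river: ρ → (-31,31,23)
river: ρ → (23,61,-1)
river: ρ → (-1,61,23)
ρ-cycle length = 4 (tail of 2 descent steps not counted)

4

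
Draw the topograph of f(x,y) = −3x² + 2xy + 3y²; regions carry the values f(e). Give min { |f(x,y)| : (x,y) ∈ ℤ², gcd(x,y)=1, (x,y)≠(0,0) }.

river: ρ → (3,4,-2)
river: ρ → (-2,4,3)
river: ρ → (3,2,-3)
river: ρ → (-3,4,2)
river: ρ → (2,4,-3)
river: ρ → (-3,2,3)
closes: descent 0, river 6
min |a| on river = 2

2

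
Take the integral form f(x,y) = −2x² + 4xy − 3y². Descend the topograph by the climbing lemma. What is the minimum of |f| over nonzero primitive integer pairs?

translate: b→0 (≡-4 mod 4), so (2,-4,3)→(2,0,1)
flip: (2,0,1)→(1,0,2)
reduced (well bottom): (1,0,2) with a≤c, −a<b≤a
well minimum |f| = |-1| = 1 (negative-definite)

1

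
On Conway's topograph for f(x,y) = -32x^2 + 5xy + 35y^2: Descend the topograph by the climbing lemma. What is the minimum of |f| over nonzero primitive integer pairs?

river: ρ → (35,65,-2)
river: ρ → (-2,67,2)
river: ρ → (2,65,-35)
river: ρ → (-35,5,32)
river: ρ → (32,59,-8)
river: ρ → (-8,53,53)
river: ρ → (53,53,-8)
river: ρ → (-8,59,32)
river: ρ → (32,5,-35)
river: ρ → (-35,65,2)
river: ρ → (2,67,-2)
river: ρ → (-2,65,35)
river: ρ → (35,5,-32)
river: ρ → (-32,59,8)
river: ρ → (8,53,-53)
river: ρ → (-53,53,8)
river: ρ → (8,59,-32)
river: ρ → (-32,5,35)
closes: descent 0, river 18
min |a| on river = 2

2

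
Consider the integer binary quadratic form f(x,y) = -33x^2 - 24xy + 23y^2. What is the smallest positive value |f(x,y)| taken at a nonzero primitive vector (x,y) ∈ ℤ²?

descent: ρ → (23,24,-33)  [lands on river]
river: ρ → (-33,42,14)
river: ρ → (14,42,-33)
river: ρ → (-33,24,23)
river: ρ → (23,22,-34)
river: ρ → (-34,46,11)
river: ρ → (11,42,-42)
river: ρ → (-42,42,11)
river: ρ → (11,46,-34)
river: ρ → (-34,22,23)
closes: descent 1, river 10
min |a| on river = 11

11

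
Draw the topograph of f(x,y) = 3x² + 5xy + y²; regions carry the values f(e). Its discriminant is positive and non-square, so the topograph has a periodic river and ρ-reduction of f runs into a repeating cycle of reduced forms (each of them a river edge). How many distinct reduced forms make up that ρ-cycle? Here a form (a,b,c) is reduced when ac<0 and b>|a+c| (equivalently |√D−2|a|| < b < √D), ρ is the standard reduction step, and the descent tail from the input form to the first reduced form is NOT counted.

D = 13, ⌊√D⌋ = 3
descent: ρ → (1,3,-1)  [lands on river]
river: ρ → (-1,3,1)
ρ-cycle length = 2 (tail of 1 descent step not counted)

2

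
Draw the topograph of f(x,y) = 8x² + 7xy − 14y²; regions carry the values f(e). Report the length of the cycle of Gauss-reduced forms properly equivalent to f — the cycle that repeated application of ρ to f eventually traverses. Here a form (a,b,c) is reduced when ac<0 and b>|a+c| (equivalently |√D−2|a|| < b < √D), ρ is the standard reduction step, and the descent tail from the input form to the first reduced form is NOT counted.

D = 497, ⌊√D⌋ = 22
river: ρ → (-14,21,1)
river: ρ → (1,21,-14)
river: ρ → (-14,7,8)
river: ρ → (8,9,-13)
river: ρ → (-13,17,4)
river: ρ → (4,15,-17)
river: ρ → (-17,19,2)
river: ρ → (2,21,-7)
river: ρ → (-7,21,2)
river: ρ → (2,19,-17)
river: ρ → (-17,15,4)
river: ρ → (4,17,-13)
river: ρ → (-13,9,8)
river: ρ → (8,7,-14)
ρ-cycle length = 14 (tail of 0 descent steps not counted)

14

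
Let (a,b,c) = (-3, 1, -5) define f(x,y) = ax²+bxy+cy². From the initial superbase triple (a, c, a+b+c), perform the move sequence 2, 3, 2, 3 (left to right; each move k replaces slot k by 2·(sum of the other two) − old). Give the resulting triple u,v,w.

start (-3,-5,-7) = (f(1,0),f(0,1),f(1,1))
replace slot 2: 2·((-3)+(-7)) − (-5) = -15 → (-3,-15,-7)
replace slot 3: 2·((-3)+(-15)) − (-7) = -29 → (-3,-15,-29)
replace slot 2: 2·((-3)+(-29)) − (-15) = -49 → (-3,-49,-29)
replace slot 3: 2·((-3)+(-49)) − (-29) = -75 → (-3,-49,-75)

-3,-49,-75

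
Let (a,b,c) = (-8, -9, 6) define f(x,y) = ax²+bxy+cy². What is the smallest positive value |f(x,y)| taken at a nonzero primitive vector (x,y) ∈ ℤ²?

descent: ρ → (6,9,-8)  [lands on river]
river: ρ → (-8,7,7)
river: ρ → (7,7,-8)
river: ρ → (-8,9,6)
river: ρ → (6,15,-2)
river: ρ → (-2,13,13)
river: ρ → (13,13,-2)
river: ρ → (-2,15,6)
closes: descent 1, river 8
min |a| on river = 2

2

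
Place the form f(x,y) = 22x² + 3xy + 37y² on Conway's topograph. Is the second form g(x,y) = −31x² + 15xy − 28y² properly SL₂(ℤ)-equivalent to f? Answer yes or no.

D₁ = -3247, D₂ = -3247
f: reduced (well bottom): (22,3,37) with a≤c, −a<b≤a
g is negative-definite; reduce −g:
−g: flip: (31,-15,28)→(28,15,31)
−g: reduced (well bottom): (28,15,31) with a≤c, −a<b≤a
flip sign back: reduced form of g is (-28,-15,-31)
reduced forms (22, 3, 37) vs (-28, -15, -31) ⇒ inequivalent

no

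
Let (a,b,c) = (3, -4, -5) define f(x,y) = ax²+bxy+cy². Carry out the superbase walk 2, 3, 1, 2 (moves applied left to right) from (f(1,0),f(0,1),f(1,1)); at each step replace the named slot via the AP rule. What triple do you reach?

start (3,-5,-6) = (f(1,0),f(0,1),f(1,1))
replace slot 2: 2·(3+(-6)) − (-5) = -1 → (3,-1,-6)
replace slot 3: 2·(3+(-1)) − (-6) = 10 → (3,-1,10)
replace slot 1: 2·((-1)+10) − 3 = 15 → (15,-1,10)
replace slot 2: 2·(15+10) − (-1) = 51 → (15,51,10)

15,51,10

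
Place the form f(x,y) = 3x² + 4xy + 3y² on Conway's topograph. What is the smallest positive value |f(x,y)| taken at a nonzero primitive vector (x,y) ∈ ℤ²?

translate: b→-2 (≡4 mod 6), so (3,4,3)→(3,-2,2)
flip: (3,-2,2)→(2,2,3)
reduced (well bottom): (2,2,3) with a≤c, −a<b≤a
well minimum = a = 2

2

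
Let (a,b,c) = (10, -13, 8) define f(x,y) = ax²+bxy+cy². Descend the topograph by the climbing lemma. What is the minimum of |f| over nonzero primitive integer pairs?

translate: b→7 (≡-13 mod 20), so (10,-13,8)→(10,7,5)
flip: (10,7,5)→(5,-7,10)
translate: b→3 (≡-7 mod 10), so (5,-7,10)→(5,3,8)
reduced (well bottom): (5,3,8) with a≤c, −a<b≤a
well minimum = a = 5

5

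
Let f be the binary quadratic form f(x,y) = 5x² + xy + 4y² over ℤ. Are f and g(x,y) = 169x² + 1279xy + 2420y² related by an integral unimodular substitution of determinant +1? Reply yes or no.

D₁ = -79, D₂ = -79
f: flip: (5,1,4)→(4,-1,5)
f: reduced (well bottom): (4,-1,5) with a≤c, −a<b≤a
g: translate: b→-73 (≡1279 mod 338), so (169,1279,2420)→(169,-73,8)
g: flip: (169,-73,8)→(8,73,169)
g: translate: b→-7 (≡73 mod 16), so (8,73,169)→(8,-7,4)
g: flip: (8,-7,4)→(4,7,8)
g: translate: b→-1 (≡7 mod 8), so (4,7,8)→(4,-1,5)
g: reduced (well bottom): (4,-1,5) with a≤c, −a<b≤a
reduced forms (4, -1, 5) vs (4, -1, 5) ⇒ equivalent

yes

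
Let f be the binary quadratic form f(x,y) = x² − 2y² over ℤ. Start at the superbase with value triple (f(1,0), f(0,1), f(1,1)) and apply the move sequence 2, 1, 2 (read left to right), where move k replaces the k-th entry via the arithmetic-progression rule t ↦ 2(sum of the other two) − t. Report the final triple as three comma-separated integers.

start (1,-2,-1) = (f(1,0),f(0,1),f(1,1))
replace slot 2: 2·(1+(-1)) − (-2) = 2 → (1,2,-1)
replace slot 1: 2·(2+(-1)) − 1 = 1 → (1,2,-1)
replace slot 2: 2·(1+(-1)) − 2 = -2 → (1,-2,-1)

1,-2,-1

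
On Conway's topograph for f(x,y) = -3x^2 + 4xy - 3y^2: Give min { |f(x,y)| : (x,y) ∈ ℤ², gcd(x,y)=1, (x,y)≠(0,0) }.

translate: b→2 (≡-4 mod 6), so (3,-4,3)→(3,2,2)
flip: (3,2,2)→(2,-2,3)
translate: b→2 (≡-2 mod 4), so (2,-2,3)→(2,2,3)
reduced (well bottom): (2,2,3) with a≤c, −a<b≤a
well minimum |f| = |-2| = 2 (negative-definite)

2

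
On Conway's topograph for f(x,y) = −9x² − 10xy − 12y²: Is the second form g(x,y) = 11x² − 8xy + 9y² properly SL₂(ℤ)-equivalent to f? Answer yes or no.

D₁ = -332, D₂ = -332
f is negative-definite; reduce −f:
−f: translate: b→-8 (≡10 mod 18), so (9,10,12)→(9,-8,11)
−f: reduced (well bottom): (9,-8,11) with a≤c, −a<b≤a
flip sign back: reduced form of f is (-9,8,-11)
g: flip: (11,-8,9)→(9,8,11)
g: reduced (well bottom): (9,8,11) with a≤c, −a<b≤a
reduced forms (-9, 8, -11) vs (9, 8, 11) ⇒ inequivalent

no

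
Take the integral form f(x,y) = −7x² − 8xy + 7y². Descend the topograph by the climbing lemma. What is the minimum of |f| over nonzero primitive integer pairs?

descent: ρ → (7,8,-7)  [lands on river]
river: ρ → (-7,6,8)
river: ρ → (8,10,-5)
river: ρ → (-5,10,8)
river: ρ → (8,6,-7)
river: ρ → (-7,8,7)
river: ρ → (7,6,-8)
river: ρ → (-8,10,5)
river: ρ → (5,10,-8)
river: ρ → (-8,6,7)
closes: descent 1, river 10
min |a| on river = 5

5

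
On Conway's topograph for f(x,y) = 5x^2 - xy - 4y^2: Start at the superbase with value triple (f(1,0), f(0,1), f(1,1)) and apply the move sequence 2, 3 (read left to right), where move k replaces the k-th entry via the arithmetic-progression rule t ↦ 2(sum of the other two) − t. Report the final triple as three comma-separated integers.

start (5,-4,0) = (f(1,0),f(0,1),f(1,1))
replace slot 2: 2·(5+0) − (-4) = 14 → (5,14,0)
replace slot 3: 2·(5+14) − 0 = 38 → (5,14,38)

5,14,38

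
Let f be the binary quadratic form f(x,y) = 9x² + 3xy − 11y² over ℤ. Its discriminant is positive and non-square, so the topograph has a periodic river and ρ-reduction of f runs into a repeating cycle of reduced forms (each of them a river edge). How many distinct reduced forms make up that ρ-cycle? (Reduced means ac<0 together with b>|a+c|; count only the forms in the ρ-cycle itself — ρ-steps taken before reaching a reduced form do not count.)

D = 405, ⌊√D⌋ = 20
river: ρ → (-11,19,1)
river: ρ → (1,19,-11)
river: ρ → (-11,3,9)
river: ρ → (9,15,-5)
river: ρ → (-5,15,9)
river: ρ → (9,3,-11)
ρ-cycle length = 6 (tail of 0 descent steps not counted)

6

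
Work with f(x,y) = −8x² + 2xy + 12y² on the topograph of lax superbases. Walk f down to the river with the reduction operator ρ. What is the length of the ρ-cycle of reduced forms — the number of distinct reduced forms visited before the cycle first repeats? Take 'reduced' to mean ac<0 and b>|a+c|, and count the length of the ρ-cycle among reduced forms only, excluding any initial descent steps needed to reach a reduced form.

D = 388, ⌊√D⌋ = 19
descent: ρ → (12,-2,-8)
descent: ρ → (-8,18,2)  [lands on river]
river: ρ → (2,18,-8)
river: ρ → (-8,14,6)
river: ρ → (6,10,-12)
river: ρ → (-12,14,4)
river: ρ → (4,18,-4)
river: ρ → (-4,14,12)
river: ρ → (12,10,-6)
river: ρ → (-6,14,8)
river: ρ → (8,18,-2)
river: ρ → (-2,18,8)
river: ρ → (8,14,-6)
river: ρ → (-6,10,12)
river: ρ → (12,14,-4)
river: ρ → (-4,18,4)
river: ρ → (4,14,-12)
river: ρ → (-12,10,6)
river: ρ → (6,14,-8)
ρ-cycle length = 18 (tail of 2 descent steps not counted)

18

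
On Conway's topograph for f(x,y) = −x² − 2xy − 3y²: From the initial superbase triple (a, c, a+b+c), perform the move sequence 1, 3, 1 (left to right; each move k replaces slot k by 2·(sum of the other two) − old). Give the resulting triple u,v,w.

start (-1,-3,-6) = (f(1,0),f(0,1),f(1,1))
replace slot 1: 2·((-3)+(-6)) − (-1) = -17 → (-17,-3,-6)
replace slot 3: 2·((-17)+(-3)) − (-6) = -34 → (-17,-3,-34)
replace slot 1: 2·((-3)+(-34)) − (-17) = -57 → (-57,-3,-34)

-57,-3,-34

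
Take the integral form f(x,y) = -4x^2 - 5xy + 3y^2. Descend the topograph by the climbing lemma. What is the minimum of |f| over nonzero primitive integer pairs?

descent: ρ → (3,5,-4)  [lands on river]
river: ρ → (-4,3,4)
river: ρ → (4,5,-3)
river: ρ → (-3,7,2)
river: ρ → (2,5,-6)
river: ρ → (-6,7,1)
river: ρ → (1,7,-6)
river: ρ → (-6,5,2)
river: ρ → (2,7,-3)
river: ρ → (-3,5,4)
river: ρ → (4,3,-4)
river: ρ → (-4,5,3)
river: ρ → (3,7,-2)
river: ρ → (-2,5,6)
river: ρ → (6,7,-1)
river: ρ → (-1,7,6)
river: ρ → (6,5,-2)
river: ρ → (-2,7,3)
closes: descent 1, river 18
min |a| on river = 1

1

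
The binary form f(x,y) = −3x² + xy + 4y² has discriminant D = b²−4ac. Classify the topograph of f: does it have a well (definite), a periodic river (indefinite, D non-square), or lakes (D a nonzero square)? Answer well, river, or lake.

D = b²−4ac = 1² − 4·(-3)·4 = 49
D = 7² is a perfect square ⇒ form factors over ℤ ⇒ lakes

lake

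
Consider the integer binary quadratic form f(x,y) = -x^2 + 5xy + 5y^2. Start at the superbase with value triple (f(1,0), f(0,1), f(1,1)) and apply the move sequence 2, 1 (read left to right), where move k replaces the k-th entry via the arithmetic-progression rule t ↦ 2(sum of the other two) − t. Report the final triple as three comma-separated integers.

start (-1,5,9) = (f(1,0),f(0,1),f(1,1))
replace slot 2: 2·((-1)+9) − 5 = 11 → (-1,11,9)
replace slot 1: 2·(11+9) − (-1) = 41 → (41,11,9)

41,11,9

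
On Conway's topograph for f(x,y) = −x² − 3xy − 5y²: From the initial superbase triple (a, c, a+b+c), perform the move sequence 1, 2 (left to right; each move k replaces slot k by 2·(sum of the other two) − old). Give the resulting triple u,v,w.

start (-1,-5,-9) = (f(1,0),f(0,1),f(1,1))
replace slot 1: 2·((-5)+(-9)) − (-1) = -27 → (-27,-5,-9)
replace slot 2: 2·((-27)+(-9)) − (-5) = -67 → (-27,-67,-9)

-27,-67,-9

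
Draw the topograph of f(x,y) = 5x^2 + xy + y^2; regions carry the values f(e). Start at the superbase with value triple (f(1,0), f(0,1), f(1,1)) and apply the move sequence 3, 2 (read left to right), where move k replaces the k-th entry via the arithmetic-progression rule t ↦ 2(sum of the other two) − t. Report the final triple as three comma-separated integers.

start (5,1,7) = (f(1,0),f(0,1),f(1,1))
replace slot 3: 2·(5+1) − 7 = 5 → (5,1,5)
replace slot 2: 2·(5+5) − 1 = 19 → (5,19,5)

5,19,5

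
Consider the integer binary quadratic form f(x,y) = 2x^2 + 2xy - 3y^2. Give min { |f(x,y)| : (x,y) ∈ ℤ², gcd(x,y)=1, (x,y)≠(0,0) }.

river: ρ → (-3,4,1)
river: ρ → (1,4,-3)
river: ρ → (-3,2,2)
river: ρ → (2,2,-3)
closes: descent 0, river 4
min |a| on river = 1

1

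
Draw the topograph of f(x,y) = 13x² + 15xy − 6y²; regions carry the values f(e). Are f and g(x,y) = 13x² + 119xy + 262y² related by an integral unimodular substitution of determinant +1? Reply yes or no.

D₁ = 537, D₂ = 537
river cycle of f (length 16): (-6, 21, 4), (4, 19, -11), (-11, 3, 12), (12, 21, -2), (-2, 23, 1), (1, 23, -2), (-2, 21, 12), (12, 3, -11), (-11, 19, 4), (4, 21, -6), … (6 more)
river cycle of g (length 16): (13, 15, -6), (-6, 21, 4), (4, 19, -11), (-11, 3, 12), (12, 21, -2), (-2, 23, 1), (1, 23, -2), (-2, 21, 12), (12, 3, -11), (-11, 19, 4), … (6 more)
cycles coincide ⇒ equivalent

yes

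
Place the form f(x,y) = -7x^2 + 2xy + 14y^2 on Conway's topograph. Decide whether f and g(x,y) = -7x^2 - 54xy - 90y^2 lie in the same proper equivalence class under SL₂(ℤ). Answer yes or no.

D₁ = 396, D₂ = 396
river cycle of f (length 4): (-7, 16, 5), (5, 14, -10), (-10, 6, 9), (9, 12, -7)
river cycle of g (length 4): (-7, 16, 5), (5, 14, -10), (-10, 6, 9), (9, 12, -7)
cycles coincide ⇒ equivalent

yes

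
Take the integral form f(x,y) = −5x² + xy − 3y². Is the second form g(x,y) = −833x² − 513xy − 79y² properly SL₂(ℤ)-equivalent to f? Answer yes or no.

D₁ = -59, D₂ = -59
f is negative-definite; reduce −f:
−f: flip: (5,-1,3)→(3,1,5)
−f: reduced (well bottom): (3,1,5) with a≤c, −a<b≤a
flip sign back: reduced form of f is (-3,-1,-5)
g is negative-definite; reduce −g:
−g: flip: (833,513,79)→(79,-513,833)
−g: translate: b→-39 (≡-513 mod 158), so (79,-513,833)→(79,-39,5)
−g: flip: (79,-39,5)→(5,39,79)
−g: translate: b→-1 (≡39 mod 10), so (5,39,79)→(5,-1,3)
−g: flip: (5,-1,3)→(3,1,5)
−g: reduced (well bottom): (3,1,5) with a≤c, −a<b≤a
flip sign back: reduced form of g is (-3,-1,-5)
reduced forms (-3, -1, -5) vs (-3, -1, -5) ⇒ equivalent

yes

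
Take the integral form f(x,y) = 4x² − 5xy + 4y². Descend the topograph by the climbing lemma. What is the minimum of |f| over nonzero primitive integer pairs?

translate: b→3 (≡-5 mod 8), so (4,-5,4)→(4,3,3)
flip: (4,3,3)→(3,-3,4)
translate: b→3 (≡-3 mod 6), so (3,-3,4)→(3,3,4)
reduced (well bottom): (3,3,4) with a≤c, −a<b≤a
well minimum = a = 3

3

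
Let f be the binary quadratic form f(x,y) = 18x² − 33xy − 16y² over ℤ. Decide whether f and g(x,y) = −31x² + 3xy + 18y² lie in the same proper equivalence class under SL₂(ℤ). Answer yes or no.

D₁ = 2241, D₂ = 2241
river cycle of f (length 14): (-16, 33, 18), (18, 39, -10), (-10, 41, 14), (14, 43, -7), (-7, 41, 20), (20, 39, -9), (-9, 33, 32), (32, 31, -10), (-10, 29, 35), (35, 41, -4), … (4 more)
river cycle of g (length 14): (18, 33, -16), (-16, 31, 20), (20, 9, -27), (-27, 45, 2), (2, 47, -4), (-4, 41, 35), (35, 29, -10), (-10, 31, 32), (32, 33, -9), (-9, 39, 20), … (4 more)
cycles differ ⇒ inequivalent

no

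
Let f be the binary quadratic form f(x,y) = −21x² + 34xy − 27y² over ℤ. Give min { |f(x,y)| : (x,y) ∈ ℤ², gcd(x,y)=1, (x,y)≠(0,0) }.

translate: b→8 (≡-34 mod 42), so (21,-34,27)→(21,8,14)
flip: (21,8,14)→(14,-8,21)
reduced (well bottom): (14,-8,21) with a≤c, −a<b≤a
well minimum |f| = |-14| = 14 (negative-definite)

14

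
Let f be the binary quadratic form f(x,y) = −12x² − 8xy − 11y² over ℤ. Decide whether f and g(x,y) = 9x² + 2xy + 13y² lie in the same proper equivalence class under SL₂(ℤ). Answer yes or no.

D₁ = -464, D₂ = -464
f is negative-definite; reduce −f:
−f: flip: (12,8,11)→(11,-8,12)
−f: reduced (well bottom): (11,-8,12) with a≤c, −a<b≤a
flip sign back: reduced form of f is (-11,8,-12)
g: reduced (well bottom): (9,2,13) with a≤c, −a<b≤a
reduced forms (-11, 8, -12) vs (9, 2, 13) ⇒ inequivalent

no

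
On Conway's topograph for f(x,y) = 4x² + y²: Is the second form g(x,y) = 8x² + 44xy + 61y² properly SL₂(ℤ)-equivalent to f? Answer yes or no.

D₁ = -16, D₂ = -16
f: flip: (4,0,1)→(1,0,4)
f: reduced (well bottom): (1,0,4) with a≤c, −a<b≤a
g: translate: b→-4 (≡44 mod 16), so (8,44,61)→(8,-4,1)
g: flip: (8,-4,1)→(1,4,8)
g: translate: b→0 (≡4 mod 2), so (1,4,8)→(1,0,4)
g: reduced (well bottom): (1,0,4) with a≤c, −a<b≤a
reduced forms (1, 0, 4) vs (1, 0, 4) ⇒ equivalent

yes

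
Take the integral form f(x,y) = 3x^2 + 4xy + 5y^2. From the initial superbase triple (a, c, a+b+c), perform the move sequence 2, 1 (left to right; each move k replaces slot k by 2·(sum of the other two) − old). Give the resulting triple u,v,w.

start (3,5,12) = (f(1,0),f(0,1),f(1,1))
replace slot 2: 2·(3+12) − 5 = 25 → (3,25,12)
replace slot 1: 2·(25+12) − 3 = 71 → (71,25,12)

71,25,12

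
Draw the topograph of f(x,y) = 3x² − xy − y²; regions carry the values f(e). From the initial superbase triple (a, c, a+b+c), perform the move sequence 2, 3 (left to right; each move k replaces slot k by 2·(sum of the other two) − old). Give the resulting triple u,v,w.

start (3,-1,1) = (f(1,0),f(0,1),f(1,1))
replace slot 2: 2·(3+1) − (-1) = 9 → (3,9,1)
replace slot 3: 2·(3+9) − 1 = 23 → (3,9,23)

3,9,23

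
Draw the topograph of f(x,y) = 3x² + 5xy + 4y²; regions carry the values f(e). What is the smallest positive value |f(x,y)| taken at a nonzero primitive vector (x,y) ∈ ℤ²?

translate: b→-1 (≡5 mod 6), so (3,5,4)→(3,-1,2)
flip: (3,-1,2)→(2,1,3)
reduced (well bottom): (2,1,3) with a≤c, −a<b≤a
well minimum = a = 2

2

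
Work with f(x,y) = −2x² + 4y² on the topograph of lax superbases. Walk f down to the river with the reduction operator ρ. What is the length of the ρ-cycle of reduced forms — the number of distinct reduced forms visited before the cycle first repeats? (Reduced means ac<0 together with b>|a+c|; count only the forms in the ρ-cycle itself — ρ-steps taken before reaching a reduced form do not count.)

D = 32, ⌊√D⌋ = 5
descent: ρ → (4,0,-2)
descent: ρ → (-2,4,2)  [lands on river]
river: ρ → (2,4,-2)
ρ-cycle length = 2 (tail of 2 descent steps not counted)

2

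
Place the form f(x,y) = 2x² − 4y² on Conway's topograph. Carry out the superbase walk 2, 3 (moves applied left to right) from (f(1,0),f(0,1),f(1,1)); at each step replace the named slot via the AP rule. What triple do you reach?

start (2,-4,-2) = (f(1,0),f(0,1),f(1,1))
replace slot 2: 2·(2+(-2)) − (-4) = 4 → (2,4,-2)
replace slot 3: 2·(2+4) − (-2) = 14 → (2,4,14)

2,4,14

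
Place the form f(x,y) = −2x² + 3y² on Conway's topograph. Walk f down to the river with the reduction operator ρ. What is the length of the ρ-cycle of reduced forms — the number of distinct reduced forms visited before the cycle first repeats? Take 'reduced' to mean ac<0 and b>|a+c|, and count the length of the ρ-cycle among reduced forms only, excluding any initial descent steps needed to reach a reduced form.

D = 24, ⌊√D⌋ = 4
descent: ρ → (3,0,-2)
descent: ρ → (-2,4,1)  [lands on river]
river: ρ → (1,4,-2)
ρ-cycle length = 2 (tail of 2 descent steps not counted)

2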